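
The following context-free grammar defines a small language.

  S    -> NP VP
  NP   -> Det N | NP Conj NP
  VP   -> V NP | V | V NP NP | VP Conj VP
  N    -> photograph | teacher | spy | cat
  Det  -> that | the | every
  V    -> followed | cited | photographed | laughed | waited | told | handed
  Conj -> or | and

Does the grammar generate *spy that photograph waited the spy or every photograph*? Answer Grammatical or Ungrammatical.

Ungrammatical

For S → NP VP, no prefix of the string parses as an NP.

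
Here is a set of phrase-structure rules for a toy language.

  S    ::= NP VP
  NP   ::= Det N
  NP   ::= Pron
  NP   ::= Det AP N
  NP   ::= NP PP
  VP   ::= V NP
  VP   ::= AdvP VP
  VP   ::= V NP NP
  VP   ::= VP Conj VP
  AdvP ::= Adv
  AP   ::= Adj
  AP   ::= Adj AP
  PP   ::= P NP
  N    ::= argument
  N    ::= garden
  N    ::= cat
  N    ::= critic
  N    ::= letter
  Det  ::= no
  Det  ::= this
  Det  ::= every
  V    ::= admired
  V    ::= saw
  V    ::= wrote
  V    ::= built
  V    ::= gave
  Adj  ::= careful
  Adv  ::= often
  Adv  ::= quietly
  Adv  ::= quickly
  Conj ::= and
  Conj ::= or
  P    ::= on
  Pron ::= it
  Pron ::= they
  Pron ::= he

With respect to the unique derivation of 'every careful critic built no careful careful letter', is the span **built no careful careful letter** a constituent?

[S [NP [Det every] [AP [Adj careful]] [N critic]] [VP [V built] [NP [Det no] [AP [Adj careful] [AP [Adj careful]]] [N letter]]]]
The words 'built no careful careful letter' are exhaustively dominated by a single VP node (built by VP → V NP), so they form a constituent.

Yes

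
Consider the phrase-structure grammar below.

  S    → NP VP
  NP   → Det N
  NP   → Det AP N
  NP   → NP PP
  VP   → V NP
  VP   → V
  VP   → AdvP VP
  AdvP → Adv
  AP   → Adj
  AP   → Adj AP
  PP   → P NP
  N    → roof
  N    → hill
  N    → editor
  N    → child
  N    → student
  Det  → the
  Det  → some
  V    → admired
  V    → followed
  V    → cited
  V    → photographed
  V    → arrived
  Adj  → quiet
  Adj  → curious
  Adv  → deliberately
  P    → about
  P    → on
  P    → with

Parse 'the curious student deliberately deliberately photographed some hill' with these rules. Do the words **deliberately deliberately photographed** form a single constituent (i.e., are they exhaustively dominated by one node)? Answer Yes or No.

No

[S [NP [Det the] [AP [Adj curious]] [N student]] [VP [AdvP [Adv deliberately]] [VP [AdvP [Adv deliberately]] [VP [V photographed] [NP [Det some] [N hill]]]]]]
The smallest constituent containing 'deliberately deliberately photographed' is the VP spanning 'deliberately deliberately photographed some hill'; no single node in the tree dominates exactly the given words.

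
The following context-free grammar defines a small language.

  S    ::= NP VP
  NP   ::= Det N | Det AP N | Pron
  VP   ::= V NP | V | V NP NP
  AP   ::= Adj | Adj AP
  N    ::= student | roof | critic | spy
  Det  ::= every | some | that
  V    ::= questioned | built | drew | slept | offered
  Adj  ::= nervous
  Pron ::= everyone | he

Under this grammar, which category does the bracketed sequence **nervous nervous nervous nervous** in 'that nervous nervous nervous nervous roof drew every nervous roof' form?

S
  NP
    Det: that
    AP
      Adj: nervous
      AP
        Adj: nervous
        AP
          Adj: nervous
          AP
            Adj: nervous
    N: roof
  VP
    V: drew
    NP
      Det: every
      AP
        Adj: nervous
      N: roof
The span 'nervous nervous nervous nervous' is the AP node built by AP → Adj AP.

AP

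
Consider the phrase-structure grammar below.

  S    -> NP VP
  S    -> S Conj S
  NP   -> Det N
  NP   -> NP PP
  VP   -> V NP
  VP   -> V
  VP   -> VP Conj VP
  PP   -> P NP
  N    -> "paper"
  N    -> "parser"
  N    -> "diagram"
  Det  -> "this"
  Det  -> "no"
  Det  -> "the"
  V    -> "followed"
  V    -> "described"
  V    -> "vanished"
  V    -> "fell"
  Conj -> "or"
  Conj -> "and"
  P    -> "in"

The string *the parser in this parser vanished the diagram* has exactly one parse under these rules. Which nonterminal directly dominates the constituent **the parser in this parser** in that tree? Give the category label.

S

S
  NP
    NP
      Det: the
      N: parser
    PP
      P: in
      NP
        Det: this
        N: parser
  VP
    V: vanished
    NP
      Det: the
      N: diagram
The span 'the parser in this parser' is the NP node built by NP → NP PP.
Its mother is the S built by S → NP VP.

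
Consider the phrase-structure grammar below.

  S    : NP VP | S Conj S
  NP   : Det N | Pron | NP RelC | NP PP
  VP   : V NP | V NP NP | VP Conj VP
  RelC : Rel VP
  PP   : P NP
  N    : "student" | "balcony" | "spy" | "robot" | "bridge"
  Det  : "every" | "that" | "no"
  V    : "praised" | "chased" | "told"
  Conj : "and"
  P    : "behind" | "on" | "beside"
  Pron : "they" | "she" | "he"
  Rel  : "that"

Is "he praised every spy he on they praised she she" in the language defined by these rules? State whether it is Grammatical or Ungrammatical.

Ungrammatical

For S → NP VP, the only prefix that parses as NP is 'he', but the remainder 'praised every spy he on they praised she she' is not a VP under these rules. The alternative S rule S → S Conj S likewise has no satisfying split.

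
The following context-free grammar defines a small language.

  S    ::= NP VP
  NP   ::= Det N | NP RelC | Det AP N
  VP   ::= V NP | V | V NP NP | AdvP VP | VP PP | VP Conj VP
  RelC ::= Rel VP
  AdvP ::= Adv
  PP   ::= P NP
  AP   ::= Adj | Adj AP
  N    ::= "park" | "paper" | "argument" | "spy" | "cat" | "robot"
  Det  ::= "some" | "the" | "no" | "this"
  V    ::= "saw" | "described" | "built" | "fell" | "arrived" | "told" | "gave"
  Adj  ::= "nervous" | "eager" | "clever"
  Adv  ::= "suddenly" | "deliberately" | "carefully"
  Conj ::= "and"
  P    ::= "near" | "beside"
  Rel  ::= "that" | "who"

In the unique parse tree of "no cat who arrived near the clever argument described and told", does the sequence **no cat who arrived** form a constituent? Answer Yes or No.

[S [NP [NP [Det no] [N cat]] [RelC [Rel who] [VP [VP [V arrived]] [PP [P near] [NP [Det the] [AP [Adj clever]] [N argument]]]]]] [VP [VP [V described]] [Conj and] [VP [V told]]]]
The smallest constituent containing 'no cat who arrived' is the NP spanning 'no cat who arrived near the clever argument'; no single node in the tree dominates exactly the given words.

No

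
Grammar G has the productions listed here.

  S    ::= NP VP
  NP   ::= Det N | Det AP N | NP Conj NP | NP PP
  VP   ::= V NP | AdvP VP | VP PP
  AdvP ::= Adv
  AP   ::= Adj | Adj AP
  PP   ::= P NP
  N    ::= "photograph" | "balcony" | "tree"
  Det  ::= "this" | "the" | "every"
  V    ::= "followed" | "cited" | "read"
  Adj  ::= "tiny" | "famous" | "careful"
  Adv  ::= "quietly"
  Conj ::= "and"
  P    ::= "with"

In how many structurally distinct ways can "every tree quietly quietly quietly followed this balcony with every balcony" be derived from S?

Two of the 5 distinct bracketings:
[S [NP [Det every] [N tree]] [VP [AdvP [Adv quietly]] [VP [AdvP [Adv quietly]] [VP [AdvP [Adv quietly]] [VP [V followed] [NP [NP [Det this] [N balcony]] [PP [P with] [NP [Det every] [N balcony]]]]]]]]]
[S [NP [Det every] [N tree]] [VP [AdvP [Adv quietly]] [VP [AdvP [Adv quietly]] [VP [AdvP [Adv quietly]] [VP [VP [V followed] [NP [Det this] [N balcony]]] [PP [P with] [NP [Det every] [N balcony]]]]]]]]
The difference turns on whether NP → NP PP is used at the relevant span, versus an alternative expansion of NP.

5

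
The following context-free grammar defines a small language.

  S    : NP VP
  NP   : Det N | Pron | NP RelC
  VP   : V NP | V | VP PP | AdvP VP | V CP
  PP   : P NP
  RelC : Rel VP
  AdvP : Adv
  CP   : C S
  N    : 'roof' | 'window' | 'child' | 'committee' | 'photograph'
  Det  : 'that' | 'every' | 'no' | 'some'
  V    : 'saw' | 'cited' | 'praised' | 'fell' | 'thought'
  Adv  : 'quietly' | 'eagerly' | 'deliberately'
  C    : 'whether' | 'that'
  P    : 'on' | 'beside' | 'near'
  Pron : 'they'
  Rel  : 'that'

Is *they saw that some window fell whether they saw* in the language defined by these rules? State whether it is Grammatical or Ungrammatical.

[S [NP [Pron they]] [VP [V saw] [CP [C that] [S [NP [Det some] [N window]] [VP [V fell] [CP [C whether] [S [NP [Pron they]] [VP [V saw]]]]]]]]]
Every word is introduced by a lexical rule and the phrasal rules combine the resulting categories into a single S.

Grammatical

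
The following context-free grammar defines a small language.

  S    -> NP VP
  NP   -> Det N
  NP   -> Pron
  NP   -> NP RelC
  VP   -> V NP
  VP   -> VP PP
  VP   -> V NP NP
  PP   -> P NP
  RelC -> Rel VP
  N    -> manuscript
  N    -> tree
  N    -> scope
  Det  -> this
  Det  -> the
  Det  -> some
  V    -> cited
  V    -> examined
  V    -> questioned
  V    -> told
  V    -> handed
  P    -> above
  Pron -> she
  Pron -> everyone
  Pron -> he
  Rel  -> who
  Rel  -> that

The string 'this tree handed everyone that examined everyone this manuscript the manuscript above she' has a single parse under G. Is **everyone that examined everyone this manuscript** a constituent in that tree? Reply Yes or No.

[S [NP [Det this] [N tree]] [VP [VP [V handed] [NP [NP [Pron everyone]] [RelC [Rel that] [VP [V examined] [NP [Pron everyone]] [NP [Det this] [N manuscript]]]]] [NP [Det the] [N manuscript]]] [PP [P above] [NP [Pron she]]]]]
The words 'everyone that examined everyone this manuscript' are exhaustively dominated by a single NP node (built by NP → NP RelC), so they form a constituent.

Yes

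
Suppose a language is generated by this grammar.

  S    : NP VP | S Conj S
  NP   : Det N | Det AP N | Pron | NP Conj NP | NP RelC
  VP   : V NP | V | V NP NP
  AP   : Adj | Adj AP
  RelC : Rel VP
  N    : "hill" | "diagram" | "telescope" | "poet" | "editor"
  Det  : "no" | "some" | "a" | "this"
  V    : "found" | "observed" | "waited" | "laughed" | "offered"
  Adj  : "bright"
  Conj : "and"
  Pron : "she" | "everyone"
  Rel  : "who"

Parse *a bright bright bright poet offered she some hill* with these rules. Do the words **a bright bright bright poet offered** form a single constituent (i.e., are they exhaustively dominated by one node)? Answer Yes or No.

[S [NP [Det a] [AP [Adj bright] [AP [Adj bright] [AP [Adj bright]]]] [N poet]] [VP [V offered] [NP [Pron she]] [NP [Det some] [N hill]]]]
The smallest constituent containing 'a bright bright bright poet offered' is the S spanning 'a bright bright bright poet offered she some hill'; no single node in the tree dominates exactly the given words.

No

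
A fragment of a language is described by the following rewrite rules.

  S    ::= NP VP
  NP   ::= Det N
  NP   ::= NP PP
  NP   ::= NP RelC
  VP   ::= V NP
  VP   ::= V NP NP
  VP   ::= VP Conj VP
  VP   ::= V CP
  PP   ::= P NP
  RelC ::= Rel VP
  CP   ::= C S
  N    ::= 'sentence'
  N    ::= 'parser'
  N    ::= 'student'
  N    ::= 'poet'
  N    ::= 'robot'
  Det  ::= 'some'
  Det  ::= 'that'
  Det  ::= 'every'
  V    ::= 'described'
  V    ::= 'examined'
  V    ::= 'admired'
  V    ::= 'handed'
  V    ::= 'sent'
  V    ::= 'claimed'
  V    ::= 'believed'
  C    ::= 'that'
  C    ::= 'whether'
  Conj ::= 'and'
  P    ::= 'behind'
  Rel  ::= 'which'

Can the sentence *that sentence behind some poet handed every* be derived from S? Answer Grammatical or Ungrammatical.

For S → NP VP, every NP-prefix leaves a non-VP remainder: after 'that sentence' the remainder is not a VP; after 'that sentence behind some poet' the remainder is not a VP.

Ungrammatical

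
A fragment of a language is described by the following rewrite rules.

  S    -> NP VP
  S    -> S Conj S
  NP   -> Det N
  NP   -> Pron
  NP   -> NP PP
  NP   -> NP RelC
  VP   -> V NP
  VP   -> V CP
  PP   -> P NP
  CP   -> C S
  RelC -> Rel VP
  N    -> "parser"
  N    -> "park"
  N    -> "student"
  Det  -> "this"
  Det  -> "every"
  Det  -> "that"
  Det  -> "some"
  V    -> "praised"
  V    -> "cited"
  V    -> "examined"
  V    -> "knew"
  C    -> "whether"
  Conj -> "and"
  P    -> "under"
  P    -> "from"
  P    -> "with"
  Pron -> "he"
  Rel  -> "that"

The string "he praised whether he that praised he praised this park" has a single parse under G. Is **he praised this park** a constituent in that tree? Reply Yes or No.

No

[S [NP [Pron he]] [VP [V praised] [CP [C whether] [S [NP [NP [Pron he]] [RelC [Rel that] [VP [V praised] [NP [Pron he]]]]] [VP [V praised] [NP [Det this] [N park]]]]]]]
The smallest constituent containing 'he praised this park' is the S spanning 'he that praised he praised this park'; no single node in the tree dominates exactly the given words.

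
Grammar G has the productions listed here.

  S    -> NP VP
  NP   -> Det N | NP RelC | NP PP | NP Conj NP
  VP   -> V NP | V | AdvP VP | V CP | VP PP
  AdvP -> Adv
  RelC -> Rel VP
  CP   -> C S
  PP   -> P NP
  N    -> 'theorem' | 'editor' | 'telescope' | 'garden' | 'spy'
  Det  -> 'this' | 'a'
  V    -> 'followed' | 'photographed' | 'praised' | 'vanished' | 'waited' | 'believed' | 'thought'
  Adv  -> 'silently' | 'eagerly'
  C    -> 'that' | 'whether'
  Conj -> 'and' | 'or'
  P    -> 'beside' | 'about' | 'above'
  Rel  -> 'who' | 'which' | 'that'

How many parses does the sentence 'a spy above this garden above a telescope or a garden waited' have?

Two of the 5 distinct bracketings:
[S [NP [NP [Det a] [N spy]] [PP [P above] [NP [NP [Det this] [N garden]] [PP [P above] [NP [NP [Det a] [N telescope]] [Conj or] [NP [Det a] [N garden]]]]]]] [VP [V waited]]]
[S [NP [NP [Det a] [N spy]] [PP [P above] [NP [NP [NP [Det this] [N garden]] [PP [P above] [NP [Det a] [N telescope]]]] [Conj or] [NP [Det a] [N garden]]]]] [VP [V waited]]]
The trees differ in how a recursive rule is bracketed over the same span.

5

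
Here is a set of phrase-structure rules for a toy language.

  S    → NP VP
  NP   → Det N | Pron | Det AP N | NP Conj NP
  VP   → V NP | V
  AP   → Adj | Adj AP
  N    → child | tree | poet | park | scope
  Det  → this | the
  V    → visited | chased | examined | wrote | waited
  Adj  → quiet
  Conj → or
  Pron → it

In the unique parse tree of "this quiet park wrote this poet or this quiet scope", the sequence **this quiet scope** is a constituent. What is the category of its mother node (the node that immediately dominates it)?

NP

[S [NP [Det this] [AP [Adj quiet]] [N park]] [VP [V wrote] [NP [NP [Det this] [N poet]] [Conj or] [NP [Det this] [AP [Adj quiet]] [N scope]]]]]
The span 'this quiet scope' is the NP node built by NP → Det AP N.
Its mother is the NP built by NP → NP Conj NP.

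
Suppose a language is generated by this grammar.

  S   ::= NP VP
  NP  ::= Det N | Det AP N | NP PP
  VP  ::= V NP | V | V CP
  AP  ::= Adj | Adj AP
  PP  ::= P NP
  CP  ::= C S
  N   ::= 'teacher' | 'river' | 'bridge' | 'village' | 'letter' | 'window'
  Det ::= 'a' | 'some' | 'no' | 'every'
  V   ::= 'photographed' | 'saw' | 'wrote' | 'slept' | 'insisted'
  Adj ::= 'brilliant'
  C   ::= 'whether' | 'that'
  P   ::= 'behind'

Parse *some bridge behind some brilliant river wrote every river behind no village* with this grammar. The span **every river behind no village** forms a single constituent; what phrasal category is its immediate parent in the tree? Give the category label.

[S [NP [NP [Det some] [N bridge]] [PP [P behind] [NP [Det some] [AP [Adj brilliant]] [N river]]]] [VP [V wrote] [NP [NP [Det every] [N river]] [PP [P behind] [NP [Det no] [N village]]]]]]
The span 'every river behind no village' is the NP node built by NP → NP PP.
Its mother is the VP built by VP → V NP.

VP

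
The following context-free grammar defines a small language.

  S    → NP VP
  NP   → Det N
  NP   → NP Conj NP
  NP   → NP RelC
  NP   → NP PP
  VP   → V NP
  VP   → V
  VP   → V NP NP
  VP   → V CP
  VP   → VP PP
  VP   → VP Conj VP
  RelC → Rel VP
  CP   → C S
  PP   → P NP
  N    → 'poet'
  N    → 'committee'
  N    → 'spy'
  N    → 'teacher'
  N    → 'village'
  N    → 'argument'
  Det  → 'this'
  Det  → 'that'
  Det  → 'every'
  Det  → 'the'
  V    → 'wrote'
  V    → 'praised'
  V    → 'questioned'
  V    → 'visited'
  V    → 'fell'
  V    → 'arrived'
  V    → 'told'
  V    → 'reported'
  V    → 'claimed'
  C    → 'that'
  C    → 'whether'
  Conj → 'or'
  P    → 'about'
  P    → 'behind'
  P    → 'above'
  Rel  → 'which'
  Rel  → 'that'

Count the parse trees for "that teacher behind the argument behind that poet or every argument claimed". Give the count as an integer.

Two of the 5 distinct bracketings:
[S [NP [NP [NP [Det that] [N teacher]] [PP [P behind] [NP [NP [Det the] [N argument]] [PP [P behind] [NP [Det that] [N poet]]]]]] [Conj or] [NP [Det every] [N argument]]] [VP [V claimed]]]
[S [NP [NP [NP [NP [Det that] [N teacher]] [PP [P behind] [NP [Det the] [N argument]]]] [PP [P behind] [NP [Det that] [N poet]]]] [Conj or] [NP [Det every] [N argument]]] [VP [V claimed]]]
The trees differ in how a recursive rule is bracketed over the same span.

5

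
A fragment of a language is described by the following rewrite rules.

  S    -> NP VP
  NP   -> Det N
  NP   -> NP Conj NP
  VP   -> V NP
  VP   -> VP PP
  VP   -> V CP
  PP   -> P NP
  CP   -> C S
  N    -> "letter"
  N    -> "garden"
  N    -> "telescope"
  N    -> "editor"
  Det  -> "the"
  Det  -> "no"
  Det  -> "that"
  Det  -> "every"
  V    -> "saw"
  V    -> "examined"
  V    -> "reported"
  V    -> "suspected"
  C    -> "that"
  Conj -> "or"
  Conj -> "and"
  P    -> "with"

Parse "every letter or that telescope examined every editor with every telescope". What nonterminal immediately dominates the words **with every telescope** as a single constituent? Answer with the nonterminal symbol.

PP

S
  NP
    NP
      Det: every
      N: letter
    Conj: or
    NP
      Det: that
      N: telescope
  VP
    VP
      V: examined
      NP
        Det: every
        N: editor
    PP
      P: with
      NP
        Det: every
        N: telescope
The span 'with every telescope' is the PP node built by PP → P NP.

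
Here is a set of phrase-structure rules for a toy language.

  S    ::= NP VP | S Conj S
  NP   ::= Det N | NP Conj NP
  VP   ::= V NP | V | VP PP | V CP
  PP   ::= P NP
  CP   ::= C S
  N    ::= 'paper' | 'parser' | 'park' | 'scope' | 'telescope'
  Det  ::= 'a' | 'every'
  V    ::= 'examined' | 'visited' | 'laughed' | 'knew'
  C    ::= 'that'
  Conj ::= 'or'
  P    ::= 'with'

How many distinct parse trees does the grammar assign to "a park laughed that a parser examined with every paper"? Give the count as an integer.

2

The two bracketings:
[S [NP [Det a] [N park]] [VP [VP [V laughed] [CP [C that] [S [NP [Det a] [N parser]] [VP [V examined]]]]] [PP [P with] [NP [Det every] [N paper]]]]]
[S [NP [Det a] [N park]] [VP [V laughed] [CP [C that] [S [NP [Det a] [N parser]] [VP [VP [V examined]] [PP [P with] [NP [Det every] [N paper]]]]]]]]
The trees differ in how a recursive rule is bracketed over the same span.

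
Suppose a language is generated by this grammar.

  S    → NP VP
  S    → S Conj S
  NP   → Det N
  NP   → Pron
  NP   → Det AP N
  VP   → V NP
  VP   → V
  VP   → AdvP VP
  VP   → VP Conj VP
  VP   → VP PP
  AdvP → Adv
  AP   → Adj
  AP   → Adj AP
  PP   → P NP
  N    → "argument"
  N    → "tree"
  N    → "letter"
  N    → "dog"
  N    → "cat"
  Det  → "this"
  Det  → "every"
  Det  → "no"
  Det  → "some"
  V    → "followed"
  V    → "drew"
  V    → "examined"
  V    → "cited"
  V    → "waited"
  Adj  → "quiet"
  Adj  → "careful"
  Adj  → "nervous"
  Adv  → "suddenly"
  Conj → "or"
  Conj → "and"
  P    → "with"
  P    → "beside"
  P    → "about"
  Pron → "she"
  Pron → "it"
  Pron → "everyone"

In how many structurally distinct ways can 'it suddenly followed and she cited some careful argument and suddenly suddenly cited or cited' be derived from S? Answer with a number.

4

Two of the 4 distinct bracketings:
[S [S [NP [Pron it]] [VP [AdvP [Adv suddenly]] [VP [V followed]]]] [Conj and] [S [NP [Pron she]] [VP [VP [V cited] [NP [Det some] [AP [Adj careful]] [N argument]]] [Conj and] [VP [AdvP [Adv suddenly]] [VP [AdvP [Adv suddenly]] [VP [VP [V cited]] [Conj or] [VP [V cited]]]]]]]]
[S [S [NP [Pron it]] [VP [AdvP [Adv suddenly]] [VP [V followed]]]] [Conj and] [S [NP [Pron she]] [VP [VP [V cited] [NP [Det some] [AP [Adj careful]] [N argument]]] [Conj and] [VP [AdvP [Adv suddenly]] [VP [VP [AdvP [Adv suddenly]] [VP [V cited]]] [Conj or] [VP [V cited]]]]]]]
The trees differ in how a recursive rule is bracketed over the same span.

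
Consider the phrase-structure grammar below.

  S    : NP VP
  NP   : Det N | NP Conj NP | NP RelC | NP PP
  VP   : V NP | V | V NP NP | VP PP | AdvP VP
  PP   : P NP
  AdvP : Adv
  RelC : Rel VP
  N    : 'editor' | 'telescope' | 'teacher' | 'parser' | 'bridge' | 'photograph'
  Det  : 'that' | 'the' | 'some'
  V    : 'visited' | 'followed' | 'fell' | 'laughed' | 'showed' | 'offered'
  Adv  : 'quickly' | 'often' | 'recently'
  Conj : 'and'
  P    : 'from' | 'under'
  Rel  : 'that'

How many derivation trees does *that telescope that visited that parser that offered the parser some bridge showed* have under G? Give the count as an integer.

3

Two of the 3 distinct bracketings:
[S [NP [NP [Det that] [N telescope]] [RelC [Rel that] [VP [V visited] [NP [NP [Det that] [N parser]] [RelC [Rel that] [VP [V offered] [NP [Det the] [N parser]] [NP [Det some] [N bridge]]]]]]]] [VP [V showed]]]
[S [NP [NP [Det that] [N telescope]] [RelC [Rel that] [VP [V visited] [NP [NP [Det that] [N parser]] [RelC [Rel that] [VP [V offered] [NP [Det the] [N parser]]]]] [NP [Det some] [N bridge]]]]] [VP [V showed]]]
The trees differ in how a recursive rule is bracketed over the same span.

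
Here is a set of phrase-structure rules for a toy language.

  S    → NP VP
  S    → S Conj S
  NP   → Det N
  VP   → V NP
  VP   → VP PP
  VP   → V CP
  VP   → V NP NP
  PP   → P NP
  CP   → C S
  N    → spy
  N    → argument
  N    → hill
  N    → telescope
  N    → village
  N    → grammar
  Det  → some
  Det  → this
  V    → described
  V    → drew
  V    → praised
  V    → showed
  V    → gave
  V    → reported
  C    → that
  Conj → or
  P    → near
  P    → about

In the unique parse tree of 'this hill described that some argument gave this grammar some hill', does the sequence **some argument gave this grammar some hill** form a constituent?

Yes

[S [NP [Det this] [N hill]] [VP [V described] [CP [C that] [S [NP [Det some] [N argument]] [VP [V gave] [NP [Det this] [N grammar]] [NP [Det some] [N hill]]]]]]]
The words 'some argument gave this grammar some hill' are exhaustively dominated by a single S node (built by S → NP VP), so they form a constituent.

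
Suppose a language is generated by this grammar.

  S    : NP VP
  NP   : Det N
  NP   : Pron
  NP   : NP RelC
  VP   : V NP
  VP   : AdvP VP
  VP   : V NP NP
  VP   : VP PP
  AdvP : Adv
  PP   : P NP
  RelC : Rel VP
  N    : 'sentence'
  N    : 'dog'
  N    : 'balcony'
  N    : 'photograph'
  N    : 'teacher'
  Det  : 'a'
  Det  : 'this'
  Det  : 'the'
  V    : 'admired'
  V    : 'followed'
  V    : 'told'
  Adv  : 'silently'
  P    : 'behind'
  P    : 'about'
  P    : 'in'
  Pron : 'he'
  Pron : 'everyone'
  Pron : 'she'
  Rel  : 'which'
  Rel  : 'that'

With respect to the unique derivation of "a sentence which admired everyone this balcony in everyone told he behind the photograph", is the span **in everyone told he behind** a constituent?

No

[S [NP [NP [Det a] [N sentence]] [RelC [Rel which] [VP [VP [V admired] [NP [Pron everyone]] [NP [Det this] [N balcony]]] [PP [P in] [NP [Pron everyone]]]]]] [VP [VP [V told] [NP [Pron he]]] [PP [P behind] [NP [Det the] [N photograph]]]]]
The smallest constituent containing 'in everyone told he behind' is the S spanning 'a sentence which admired everyone this balcony in everyone told he behind the photograph'; no single node in the tree dominates exactly the given words.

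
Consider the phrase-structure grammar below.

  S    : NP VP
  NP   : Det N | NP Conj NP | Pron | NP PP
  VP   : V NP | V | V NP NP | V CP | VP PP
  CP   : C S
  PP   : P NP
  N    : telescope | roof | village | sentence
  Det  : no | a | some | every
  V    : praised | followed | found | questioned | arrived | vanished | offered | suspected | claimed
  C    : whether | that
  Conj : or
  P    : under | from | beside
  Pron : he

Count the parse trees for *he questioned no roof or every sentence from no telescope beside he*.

Two of the 9 distinct bracketings:
[S [NP [Pron he]] [VP [V questioned] [NP [NP [Det no] [N roof]] [Conj or] [NP [NP [Det every] [N sentence]] [PP [P from] [NP [NP [Det no] [N telescope]] [PP [P beside] [NP [Pron he]]]]]]]]]
[S [NP [Pron he]] [VP [V questioned] [NP [NP [Det no] [N roof]] [Conj or] [NP [NP [NP [Det every] [N sentence]] [PP [P from] [NP [Det no] [N telescope]]]] [PP [P beside] [NP [Pron he]]]]]]]
The trees differ in how a recursive rule is bracketed over the same span.

9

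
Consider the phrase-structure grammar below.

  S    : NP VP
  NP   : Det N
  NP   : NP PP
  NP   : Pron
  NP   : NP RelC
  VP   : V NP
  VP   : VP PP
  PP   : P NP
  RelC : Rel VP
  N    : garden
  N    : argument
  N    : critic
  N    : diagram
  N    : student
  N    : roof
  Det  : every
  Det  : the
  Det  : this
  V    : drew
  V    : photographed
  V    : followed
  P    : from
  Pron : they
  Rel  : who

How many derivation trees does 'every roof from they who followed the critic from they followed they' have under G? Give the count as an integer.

7

Two of the 7 distinct bracketings:
[S [NP [NP [Det every] [N roof]] [PP [P from] [NP [NP [NP [Pron they]] [RelC [Rel who] [VP [V followed] [NP [Det the] [N critic]]]]] [PP [P from] [NP [Pron they]]]]]] [VP [V followed] [NP [Pron they]]]]
[S [NP [NP [Det every] [N roof]] [PP [P from] [NP [NP [Pron they]] [RelC [Rel who] [VP [V followed] [NP [NP [Det the] [N critic]] [PP [P from] [NP [Pron they]]]]]]]]] [VP [V followed] [NP [Pron they]]]]
The trees differ in how a recursive rule is bracketed over the same span.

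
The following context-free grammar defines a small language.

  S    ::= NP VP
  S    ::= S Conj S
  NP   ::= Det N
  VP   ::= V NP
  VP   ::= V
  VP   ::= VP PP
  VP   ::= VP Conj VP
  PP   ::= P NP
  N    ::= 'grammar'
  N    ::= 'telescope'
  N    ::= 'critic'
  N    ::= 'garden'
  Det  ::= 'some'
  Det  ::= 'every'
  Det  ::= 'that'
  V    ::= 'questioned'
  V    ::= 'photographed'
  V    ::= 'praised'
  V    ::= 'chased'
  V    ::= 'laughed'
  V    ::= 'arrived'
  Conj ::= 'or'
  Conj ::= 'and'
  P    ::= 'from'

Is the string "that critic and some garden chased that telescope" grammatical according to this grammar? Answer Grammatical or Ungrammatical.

Ungrammatical

For S → NP VP, the only prefix that parses as NP is 'that critic', but the remainder 'and some garden chased that telescope' is not a VP under these rules. The alternative S rule S → S Conj S likewise has no satisfying split.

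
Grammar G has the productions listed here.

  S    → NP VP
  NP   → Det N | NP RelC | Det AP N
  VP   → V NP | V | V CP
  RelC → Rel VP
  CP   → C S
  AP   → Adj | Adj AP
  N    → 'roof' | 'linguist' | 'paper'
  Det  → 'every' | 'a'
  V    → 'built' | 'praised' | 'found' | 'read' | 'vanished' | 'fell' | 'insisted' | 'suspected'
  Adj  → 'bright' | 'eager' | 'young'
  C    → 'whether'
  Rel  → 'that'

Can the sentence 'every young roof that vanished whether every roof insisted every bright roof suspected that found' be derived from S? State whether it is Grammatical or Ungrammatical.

Ungrammatical

For S → NP VP, every NP-prefix leaves a non-VP remainder: after 'every young roof' the remainder is not a VP; after 'every young roof that vanished' the remainder is not a VP; after 'every young roof that vanished whether every roof insisted' the remainder is not a VP (and 1 more).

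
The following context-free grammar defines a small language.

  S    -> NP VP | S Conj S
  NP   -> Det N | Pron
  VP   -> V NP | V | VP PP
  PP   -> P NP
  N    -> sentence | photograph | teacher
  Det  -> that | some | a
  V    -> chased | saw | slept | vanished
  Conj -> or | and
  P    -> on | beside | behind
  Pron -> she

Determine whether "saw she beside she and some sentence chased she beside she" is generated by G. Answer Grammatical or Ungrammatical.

Ungrammatical

For S → NP VP, no prefix of the string parses as an NP. The alternative S rule S → S Conj S likewise has no satisfying split.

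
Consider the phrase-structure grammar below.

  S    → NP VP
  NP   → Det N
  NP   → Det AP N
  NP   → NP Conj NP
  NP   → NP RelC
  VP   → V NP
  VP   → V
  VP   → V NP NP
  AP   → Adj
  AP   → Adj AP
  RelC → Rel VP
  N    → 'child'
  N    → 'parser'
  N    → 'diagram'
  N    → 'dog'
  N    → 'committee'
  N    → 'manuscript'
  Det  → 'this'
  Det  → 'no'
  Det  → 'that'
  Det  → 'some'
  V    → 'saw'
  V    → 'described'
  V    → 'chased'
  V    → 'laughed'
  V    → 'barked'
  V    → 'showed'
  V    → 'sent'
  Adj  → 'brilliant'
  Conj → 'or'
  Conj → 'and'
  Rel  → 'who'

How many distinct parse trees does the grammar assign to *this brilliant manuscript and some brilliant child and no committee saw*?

The two bracketings:
[S [NP [NP [Det this] [AP [Adj brilliant]] [N manuscript]] [Conj and] [NP [NP [Det some] [AP [Adj brilliant]] [N child]] [Conj and] [NP [Det no] [N committee]]]] [VP [V saw]]]
[S [NP [NP [NP [Det this] [AP [Adj brilliant]] [N manuscript]] [Conj and] [NP [Det some] [AP [Adj brilliant]] [N child]]] [Conj and] [NP [Det no] [N committee]]] [VP [V saw]]]
The trees differ in how a recursive rule is bracketed over the same span.

2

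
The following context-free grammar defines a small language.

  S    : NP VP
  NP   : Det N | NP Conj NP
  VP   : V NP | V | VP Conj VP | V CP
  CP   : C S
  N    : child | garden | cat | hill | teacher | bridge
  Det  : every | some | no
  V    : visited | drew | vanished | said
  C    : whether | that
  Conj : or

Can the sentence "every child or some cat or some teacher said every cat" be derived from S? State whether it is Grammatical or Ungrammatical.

[S [NP [NP [Det every] [N child]] [Conj or] [NP [NP [Det some] [N cat]] [Conj or] [NP [Det some] [N teacher]]]] [VP [V said] [NP [Det every] [N cat]]]]
Each bracket corresponds to one application of a listed rule, so the string is derivable from S.

Grammatical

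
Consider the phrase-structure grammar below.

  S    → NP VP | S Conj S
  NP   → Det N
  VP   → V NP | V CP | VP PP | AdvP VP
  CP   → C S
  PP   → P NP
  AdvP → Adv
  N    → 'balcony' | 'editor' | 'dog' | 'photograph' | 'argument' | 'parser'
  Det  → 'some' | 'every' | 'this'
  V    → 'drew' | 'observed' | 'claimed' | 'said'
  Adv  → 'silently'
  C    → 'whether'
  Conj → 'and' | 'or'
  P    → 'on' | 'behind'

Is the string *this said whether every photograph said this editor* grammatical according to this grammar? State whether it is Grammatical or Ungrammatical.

Ungrammatical

A Det word can never sit immediately before a V word in any string this grammar generates, so the substring 'this said' rules out a derivation.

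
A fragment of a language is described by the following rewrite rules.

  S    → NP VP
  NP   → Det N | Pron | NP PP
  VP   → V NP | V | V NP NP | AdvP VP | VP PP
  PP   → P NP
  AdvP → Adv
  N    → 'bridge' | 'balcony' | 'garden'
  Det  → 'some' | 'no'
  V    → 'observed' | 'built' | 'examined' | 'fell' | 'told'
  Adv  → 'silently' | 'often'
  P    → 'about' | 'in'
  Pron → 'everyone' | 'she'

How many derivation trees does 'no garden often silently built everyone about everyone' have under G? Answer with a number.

4

Two of the 4 distinct bracketings:
[S [NP [Det no] [N garden]] [VP [AdvP [Adv often]] [VP [AdvP [Adv silently]] [VP [V built] [NP [NP [Pron everyone]] [PP [P about] [NP [Pron everyone]]]]]]]]
[S [NP [Det no] [N garden]] [VP [AdvP [Adv often]] [VP [AdvP [Adv silently]] [VP [VP [V built] [NP [Pron everyone]]] [PP [P about] [NP [Pron everyone]]]]]]]
The difference turns on whether NP → NP PP is used at the relevant span, versus an alternative expansion of NP.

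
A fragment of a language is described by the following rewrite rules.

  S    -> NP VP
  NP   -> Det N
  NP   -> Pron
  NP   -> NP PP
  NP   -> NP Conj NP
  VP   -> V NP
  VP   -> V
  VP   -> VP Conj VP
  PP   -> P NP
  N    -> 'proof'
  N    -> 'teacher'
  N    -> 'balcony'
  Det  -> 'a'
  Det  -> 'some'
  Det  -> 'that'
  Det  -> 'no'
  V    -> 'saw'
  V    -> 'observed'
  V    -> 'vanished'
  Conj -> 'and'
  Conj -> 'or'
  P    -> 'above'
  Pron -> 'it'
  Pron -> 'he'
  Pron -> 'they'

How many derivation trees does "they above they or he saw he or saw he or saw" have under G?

4

Two of the 4 distinct bracketings:
[S [NP [NP [Pron they]] [PP [P above] [NP [NP [Pron they]] [Conj or] [NP [Pron he]]]]] [VP [VP [V saw] [NP [Pron he]]] [Conj or] [VP [VP [V saw] [NP [Pron he]]] [Conj or] [VP [V saw]]]]]
[S [NP [NP [Pron they]] [PP [P above] [NP [NP [Pron they]] [Conj or] [NP [Pron he]]]]] [VP [VP [VP [V saw] [NP [Pron he]]] [Conj or] [VP [V saw] [NP [Pron he]]]] [Conj or] [VP [V saw]]]]
The trees differ in how a recursive rule is bracketed over the same span.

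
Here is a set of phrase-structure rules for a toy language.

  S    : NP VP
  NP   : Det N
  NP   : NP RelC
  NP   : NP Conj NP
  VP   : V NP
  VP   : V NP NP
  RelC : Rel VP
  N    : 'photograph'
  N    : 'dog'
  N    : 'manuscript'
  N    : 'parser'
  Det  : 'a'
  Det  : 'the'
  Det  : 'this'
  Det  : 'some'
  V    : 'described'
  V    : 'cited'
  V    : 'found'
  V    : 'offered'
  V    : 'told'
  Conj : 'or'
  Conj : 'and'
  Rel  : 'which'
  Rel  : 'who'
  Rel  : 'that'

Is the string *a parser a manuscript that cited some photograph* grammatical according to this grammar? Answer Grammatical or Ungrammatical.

Ungrammatical

For S → NP VP, the only prefix that parses as NP is 'a parser', but the remainder 'a manuscript that cited some photograph' is not a VP under these rules.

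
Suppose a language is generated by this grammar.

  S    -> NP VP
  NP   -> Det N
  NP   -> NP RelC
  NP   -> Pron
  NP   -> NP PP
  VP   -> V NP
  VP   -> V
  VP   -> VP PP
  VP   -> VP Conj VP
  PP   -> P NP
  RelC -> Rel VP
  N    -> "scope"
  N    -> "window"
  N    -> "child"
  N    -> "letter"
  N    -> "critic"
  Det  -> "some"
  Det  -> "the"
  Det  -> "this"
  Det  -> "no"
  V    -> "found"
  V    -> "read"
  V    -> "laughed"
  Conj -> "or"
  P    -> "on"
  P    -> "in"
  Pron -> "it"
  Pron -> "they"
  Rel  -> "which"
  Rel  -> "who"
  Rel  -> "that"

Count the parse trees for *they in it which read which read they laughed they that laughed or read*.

6

Two of the 6 distinct bracketings:
[S [NP [NP [NP [NP [Pron they]] [PP [P in] [NP [Pron it]]]] [RelC [Rel which] [VP [V read]]]] [RelC [Rel which] [VP [V read] [NP [Pron they]]]]] [VP [V laughed] [NP [NP [Pron they]] [RelC [Rel that] [VP [VP [V laughed]] [Conj or] [VP [V read]]]]]]]
[S [NP [NP [NP [NP [Pron they]] [PP [P in] [NP [Pron it]]]] [RelC [Rel which] [VP [V read]]]] [RelC [Rel which] [VP [V read] [NP [Pron they]]]]] [VP [VP [V laughed] [NP [NP [Pron they]] [RelC [Rel that] [VP [V laughed]]]]] [Conj or] [VP [V read]]]]
The trees differ in how a recursive rule is bracketed over the same span.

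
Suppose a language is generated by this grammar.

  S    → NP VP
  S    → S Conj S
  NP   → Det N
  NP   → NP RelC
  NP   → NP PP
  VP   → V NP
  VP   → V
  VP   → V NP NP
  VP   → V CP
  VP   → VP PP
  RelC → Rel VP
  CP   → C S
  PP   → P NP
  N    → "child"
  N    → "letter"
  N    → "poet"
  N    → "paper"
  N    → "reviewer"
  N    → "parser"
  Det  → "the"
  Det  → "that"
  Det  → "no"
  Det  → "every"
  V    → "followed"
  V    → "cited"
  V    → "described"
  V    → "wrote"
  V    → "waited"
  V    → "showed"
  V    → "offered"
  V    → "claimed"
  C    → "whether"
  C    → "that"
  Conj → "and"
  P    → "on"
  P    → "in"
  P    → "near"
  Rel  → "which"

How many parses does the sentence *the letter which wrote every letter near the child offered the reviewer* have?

Two of the 3 distinct bracketings:
[S [NP [NP [Det the] [N letter]] [RelC [Rel which] [VP [V wrote] [NP [NP [Det every] [N letter]] [PP [P near] [NP [Det the] [N child]]]]]]] [VP [V offered] [NP [Det the] [N reviewer]]]]
[S [NP [NP [Det the] [N letter]] [RelC [Rel which] [VP [VP [V wrote] [NP [Det every] [N letter]]] [PP [P near] [NP [Det the] [N child]]]]]] [VP [V offered] [NP [Det the] [N reviewer]]]]
The difference turns on whether NP → NP PP is used at the relevant span, versus an alternative expansion of NP.

3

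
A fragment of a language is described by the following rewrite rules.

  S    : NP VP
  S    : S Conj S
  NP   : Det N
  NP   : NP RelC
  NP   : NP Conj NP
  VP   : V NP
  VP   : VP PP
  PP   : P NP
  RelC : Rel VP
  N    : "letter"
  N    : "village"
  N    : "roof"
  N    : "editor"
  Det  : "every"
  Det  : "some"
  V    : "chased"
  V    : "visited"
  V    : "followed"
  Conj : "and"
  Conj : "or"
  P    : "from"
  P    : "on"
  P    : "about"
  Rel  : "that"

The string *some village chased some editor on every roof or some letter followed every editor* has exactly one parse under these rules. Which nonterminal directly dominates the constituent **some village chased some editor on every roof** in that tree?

S

S
  S
    NP
      Det: some
      N: village
    VP
      VP
        V: chased
        NP
          Det: some
          N: editor
      PP
        P: on
        NP
          Det: every
          N: roof
  Conj: or
  S
    NP
      Det: some
      N: letter
    VP
      V: followed
      NP
        Det: every
        N: editor
The span 'some village chased some editor on every roof' is the S node built by S → NP VP.
Its mother is the S built by S → S Conj S.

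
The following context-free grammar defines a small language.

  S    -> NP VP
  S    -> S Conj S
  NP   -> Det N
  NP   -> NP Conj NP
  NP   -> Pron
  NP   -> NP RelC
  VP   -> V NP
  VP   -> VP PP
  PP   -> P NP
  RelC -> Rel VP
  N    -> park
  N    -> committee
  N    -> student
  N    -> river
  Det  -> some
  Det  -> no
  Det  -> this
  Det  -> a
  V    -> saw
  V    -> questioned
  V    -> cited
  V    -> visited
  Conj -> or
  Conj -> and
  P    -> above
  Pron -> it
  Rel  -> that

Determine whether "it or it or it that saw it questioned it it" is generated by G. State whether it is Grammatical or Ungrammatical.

Ungrammatical

A Pron word can never sit immediately before a Pron word in any string this grammar generates, so the substring 'it it' rules out a derivation.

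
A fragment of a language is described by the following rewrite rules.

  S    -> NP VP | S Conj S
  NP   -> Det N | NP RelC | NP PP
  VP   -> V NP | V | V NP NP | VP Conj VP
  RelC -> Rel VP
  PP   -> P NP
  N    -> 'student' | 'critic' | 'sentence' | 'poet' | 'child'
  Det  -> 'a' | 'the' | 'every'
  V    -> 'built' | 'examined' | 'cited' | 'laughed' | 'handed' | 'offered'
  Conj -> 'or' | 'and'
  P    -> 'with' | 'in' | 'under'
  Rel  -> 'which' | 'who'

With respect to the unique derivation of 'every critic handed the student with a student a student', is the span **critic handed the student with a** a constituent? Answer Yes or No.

No

[S [NP [Det every] [N critic]] [VP [V handed] [NP [NP [Det the] [N student]] [PP [P with] [NP [Det a] [N student]]]] [NP [Det a] [N student]]]]
The smallest constituent containing 'critic handed the student with a' is the S spanning 'every critic handed the student with a student a student'; no single node in the tree dominates exactly the given words.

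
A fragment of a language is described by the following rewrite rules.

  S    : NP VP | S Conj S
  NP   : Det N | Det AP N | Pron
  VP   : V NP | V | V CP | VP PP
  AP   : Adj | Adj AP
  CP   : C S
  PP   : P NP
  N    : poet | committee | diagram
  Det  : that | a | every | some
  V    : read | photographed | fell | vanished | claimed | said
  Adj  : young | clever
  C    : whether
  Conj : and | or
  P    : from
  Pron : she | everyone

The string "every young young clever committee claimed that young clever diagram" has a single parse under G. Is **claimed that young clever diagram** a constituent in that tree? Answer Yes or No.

Yes

[S [NP [Det every] [AP [Adj young] [AP [Adj young] [AP [Adj clever]]]] [N committee]] [VP [V claimed] [NP [Det that] [AP [Adj young] [AP [Adj clever]]] [N diagram]]]]
The words 'claimed that young clever diagram' are exhaustively dominated by a single VP node (built by VP → V NP), so they form a constituent.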